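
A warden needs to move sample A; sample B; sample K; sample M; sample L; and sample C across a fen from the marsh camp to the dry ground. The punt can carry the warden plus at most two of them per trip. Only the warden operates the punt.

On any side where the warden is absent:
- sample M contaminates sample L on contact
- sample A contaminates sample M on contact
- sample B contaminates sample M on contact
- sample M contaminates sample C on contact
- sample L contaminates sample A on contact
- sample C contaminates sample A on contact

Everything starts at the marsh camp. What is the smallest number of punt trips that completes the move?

Counting alone: the warden can take at most 2 across per trip to the dry ground, so moving all 6 needs at least 3 loaded trips out, with a return between consecutive ones — at least 5 crossings.
The safety rule pushes this higher. Following every safe sequence of crossings, the most of the 6 that can be at the dry ground as the punt arrives there on crossings 5, 7 is 4, 5 respectively — never all 6.
So no plan with fewer than 9 crossings exists, and this one achieves 9:
1. Warden goes to the dry ground with sample A and sample M.  [the marsh camp: sample B, sample C, sample K, sample L | the dry ground: sample A, sample M]
2. Warden goes back to the marsh camp with sample A.  [the marsh camp: sample A, sample B, sample C, sample K, sample L | the dry ground: sample M]
3. Warden goes to the dry ground with sample A and sample B.  [the marsh camp: sample C, sample K, sample L | the dry ground: sample A, sample B, sample M]
4. Warden goes back to the marsh camp with sample M.  [the marsh camp: sample C, sample K, sample L, sample M | the dry ground: sample A, sample B]
5. Warden goes to the dry ground with sample K and sample M.  [the marsh camp: sample C, sample L | the dry ground: sample A, sample B, sample K, sample M]
6. Warden goes back to the marsh camp with sample M.  [the marsh camp: sample C, sample L, sample M | the dry ground: sample A, sample B, sample K]
7. Warden goes to the dry ground with sample C and sample L.  [the marsh camp: sample M | the dry ground: sample A, sample B, sample C, sample K, sample L]
8. Warden goes back to the marsh camp with sample A.  [the marsh camp: sample A, sample M | the dry ground: sample B, sample C, sample K, sample L]
9. Warden goes to the dry ground with sample A and sample M.  [the marsh camp: — | the dry ground: sample A, sample B, sample C, sample K, sample L, sample M]

9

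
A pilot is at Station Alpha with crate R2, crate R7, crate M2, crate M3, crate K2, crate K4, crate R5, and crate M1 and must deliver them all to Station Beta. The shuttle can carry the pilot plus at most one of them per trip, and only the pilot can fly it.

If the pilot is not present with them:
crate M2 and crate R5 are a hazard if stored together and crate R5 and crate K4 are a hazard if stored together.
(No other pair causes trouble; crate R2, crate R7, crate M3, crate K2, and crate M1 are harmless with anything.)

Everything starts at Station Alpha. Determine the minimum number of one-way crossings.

Counting alone: the pilot can take at most 1 across per trip to Station Beta, so moving all 8 needs at least 8 loaded trips out, with a return between consecutive ones — at least 15 crossings.
The safety rule pushes this higher. Following every safe sequence of crossings, the most of the 8 that can be at Station Beta as the shuttle arrives there on crossing 15 is 7 — never all 8.
So no plan with fewer than 17 crossings exists, and this one achieves 17:
1. Pilot goes to Station Beta with crate R5.  [Station Alpha: crate K2, crate K4, crate M1, crate M2, crate M3, crate R2, crate R7 | Station Beta: crate R5]
2. Pilot goes back to Station Alpha alone.  [Station Alpha: crate K2, crate K4, crate M1, crate M2, crate M3, crate R2, crate R7 | Station Beta: crate R5]
3. Pilot goes to Station Beta with crate R2.  [Station Alpha: crate K2, crate K4, crate M1, crate M2, crate M3, crate R7 | Station Beta: crate R2, crate R5]
4. Pilot goes back to Station Alpha alone.  [Station Alpha: crate K2, crate K4, crate M1, crate M2, crate M3, crate R7 | Station Beta: crate R2, crate R5]
5. Pilot goes to Station Beta with crate R7.  [Station Alpha: crate K2, crate K4, crate M1, crate M2, crate M3 | Station Beta: crate R2, crate R5, crate R7]
6. Pilot goes back to Station Alpha alone.  [Station Alpha: crate K2, crate K4, crate M1, crate M2, crate M3 | Station Beta: crate R2, crate R5, crate R7]
7. Pilot goes to Station Beta with crate M2.  [Station Alpha: crate K2, crate K4, crate M1, crate M3 | Station Beta: crate M2, crate R2, crate R5, crate R7]
8. Pilot goes back to Station Alpha with crate R5.  [Station Alpha: crate K2, crate K4, crate M1, crate M3, crate R5 | Station Beta: crate M2, crate R2, crate R7]
9. Pilot goes to Station Beta with crate K4.  [Station Alpha: crate K2, crate M1, crate M3, crate R5 | Station Beta: crate K4, crate M2, crate R2, crate R7]
10. Pilot goes back to Station Alpha alone.  [Station Alpha: crate K2, crate M1, crate M3, crate R5 | Station Beta: crate K4, crate M2, crate R2, crate R7]
11. Pilot goes to Station Beta with crate M3.  [Station Alpha: crate K2, crate M1, crate R5 | Station Beta: crate K4, crate M2, crate M3, crate R2, crate R7]
12. Pilot goes back to Station Alpha alone.  [Station Alpha: crate K2, crate M1, crate R5 | Station Beta: crate K4, crate M2, crate M3, crate R2, crate R7]
13. Pilot goes to Station Beta with crate K2.  [Station Alpha: crate M1, crate R5 | Station Beta: crate K2, crate K4, crate M2, crate M3, crate R2, crate R7]
14. Pilot goes back to Station Alpha alone.  [Station Alpha: crate M1, crate R5 | Station Beta: crate K2, crate K4, crate M2, crate M3, crate R2, crate R7]
15. Pilot goes to Station Beta with crate M1.  [Station Alpha: crate R5 | Station Beta: crate K2, crate K4, crate M1, crate M2, crate M3, crate R2, crate R7]
16. Pilot goes back to Station Alpha alone.  [Station Alpha: crate R5 | Station Beta: crate K2, crate K4, crate M1, crate M2, crate M3, crate R2, crate R7]
17. Pilot goes to Station Beta with crate R5.  [Station Alpha: — | Station Beta: crate K2, crate K4, crate M1, crate M2, crate M3, crate R2, crate R5, crate R7]

17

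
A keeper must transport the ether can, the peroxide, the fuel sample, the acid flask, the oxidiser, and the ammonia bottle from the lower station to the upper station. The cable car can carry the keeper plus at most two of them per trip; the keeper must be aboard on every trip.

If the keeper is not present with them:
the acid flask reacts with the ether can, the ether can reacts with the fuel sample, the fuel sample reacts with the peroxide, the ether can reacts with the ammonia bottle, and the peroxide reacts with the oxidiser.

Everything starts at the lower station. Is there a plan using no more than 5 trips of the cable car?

No

Counting alone: the keeper can take at most 2 across per trip to the upper station, so moving all 6 needs at least 3 loaded trips out, with a return between consecutive ones — at least 5 crossings.
The safety rule pushes this higher. Following every safe sequence of crossings, the most of the 6 that can be at the upper station as the cable car arrives there on crossing 5 is 5 — never all 6.
So the move cannot be finished within 5 crossings. (The shortest complete plan takes 7:)
1. Keeper goes to the upper station with the ether can and the peroxide.  [the lower station: the acid flask, the ammonia bottle, the fuel sample, the oxidiser | the upper station: the ether can, the peroxide]
2. Keeper goes back to the lower station alone.  [the lower station: the acid flask, the ammonia bottle, the fuel sample, the oxidiser | the upper station: the ether can, the peroxide]
3. Keeper goes to the upper station with the acid flask and the fuel sample.  [the lower station: the ammonia bottle, the oxidiser | the upper station: the acid flask, the ether can, the fuel sample, the peroxide]
4. Keeper goes back to the lower station with the ether can and the peroxide.  [the lower station: the ammonia bottle, the ether can, the oxidiser, the peroxide | the upper station: the acid flask, the fuel sample]
5. Keeper goes to the upper station with the ammonia bottle and the oxidiser.  [the lower station: the ether can, the peroxide | the upper station: the acid flask, the ammonia bottle, the fuel sample, the oxidiser]
6. Keeper goes back to the lower station alone.  [the lower station: the ether can, the peroxide | the upper station: the acid flask, the ammonia bottle, the fuel sample, the oxidiser]
7. Keeper goes to the upper station with the ether can and the peroxide.  [the lower station: — | the upper station: the acid flask, the ammonia bottle, the ether can, the fuel sample, the oxidiser, the peroxide]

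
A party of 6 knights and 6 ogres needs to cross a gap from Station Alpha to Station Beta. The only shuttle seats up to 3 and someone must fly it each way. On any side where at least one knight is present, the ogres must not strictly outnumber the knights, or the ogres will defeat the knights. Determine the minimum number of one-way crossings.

impossible

Following every safe sequence of crossings from the start, the most of the 12 that can be at Station Beta as the shuttle arrives there on crossings 1, 3, 5 is 3, 5, 6 respectively; the best ever achieved is 6 of 12.
From crossing 7 on, no configuration arises that was not already reachable earlier: only 17 distinct safe configurations (who is on which side, and where the shuttle is) can ever be reached, none of them has everyone across, and every continuation just revisits them. They are: 0 knights + 0 ogres across (shuttle back at the start); 0 knights + 1 ogre across (shuttle there); 0 knights + 1 ogre across (shuttle back at the start); 0 knights + 2 ogres across (shuttle there); 0 knights + 2 ogres across (shuttle back at the start); 0 knights + 3 ogres across (shuttle there); 0 knights + 3 ogres across (shuttle back at the start); 0 knights + 4 ogres across (shuttle there); 0 knights + 4 ogres across (shuttle back at the start); 0 knights + 5 ogres across (shuttle there); 0 knights + 5 ogres across (shuttle back at the start); 0 knights + 6 ogres across (shuttle there); 1 knight + 1 ogre across (shuttle there); 1 knight + 1 ogre across (shuttle back at the start); 2 knights + 2 ogres across (shuttle there); 2 knights + 2 ogres across (shuttle back at the start); 3 knights + 3 ogres across (shuttle there). So no valid plan exists.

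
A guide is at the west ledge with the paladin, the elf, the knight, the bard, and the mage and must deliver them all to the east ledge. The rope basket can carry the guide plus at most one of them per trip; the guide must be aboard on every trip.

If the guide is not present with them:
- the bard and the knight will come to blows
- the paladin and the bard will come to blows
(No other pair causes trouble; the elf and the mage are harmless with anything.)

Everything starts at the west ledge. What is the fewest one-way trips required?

Counting alone: the guide can take at most 1 across per trip to the east ledge, so moving all 5 needs at least 5 loaded trips out, with a return between consecutive ones — at least 9 crossings.
The safety rule pushes this higher. Following every safe sequence of crossings, the most of the 5 that can be at the east ledge as the rope basket arrives there on crossing 9 is 4 — never all 5.
So no plan with fewer than 11 crossings exists, and this one achieves 11:
1. Guide goes to the east ledge with the bard.
2. Guide goes back to the west ledge alone.
3. Guide goes to the east ledge with the paladin.
4. Guide goes back to the west ledge with the bard.
5. Guide goes to the east ledge with the knight.
6. Guide goes back to the west ledge alone.
7. Guide goes to the east ledge with the elf.
8. Guide goes back to the west ledge alone.
9. Guide goes to the east ledge with the mage.
10. Guide goes back to the west ledge alone.
11. Guide goes to the east ledge with the bard.

11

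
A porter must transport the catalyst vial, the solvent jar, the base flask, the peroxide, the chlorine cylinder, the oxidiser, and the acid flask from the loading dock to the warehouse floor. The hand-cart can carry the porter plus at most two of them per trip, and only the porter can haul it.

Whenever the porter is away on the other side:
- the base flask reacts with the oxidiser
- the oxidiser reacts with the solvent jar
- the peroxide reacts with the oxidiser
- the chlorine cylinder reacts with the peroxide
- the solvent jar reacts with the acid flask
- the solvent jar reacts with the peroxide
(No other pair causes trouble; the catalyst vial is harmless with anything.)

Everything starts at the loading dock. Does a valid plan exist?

Whatever the first load, the items left behind include a forbidden pair without the porter. No opening move is safe, so no plan exists.

No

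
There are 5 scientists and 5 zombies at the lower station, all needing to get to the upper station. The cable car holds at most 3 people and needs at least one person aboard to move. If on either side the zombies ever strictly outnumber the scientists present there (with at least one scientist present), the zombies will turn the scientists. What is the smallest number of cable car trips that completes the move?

Counting alone: each trip to the upper station takes at most 3 across and each return brings at least 1 back, so after t trips out (and t−1 returns) at most 3t − (t−1) of the 10 are across; that first reaches 10 at t = 5, so at least 9 crossings are needed.
The safety rule pushes this higher. Following every safe sequence of crossings, the most of the 10 that can be at the upper station as the cable car arrives there on crossing 9 is 9 — never all 10.
So no plan with fewer than 11 crossings exists, and this one achieves 11:
1. 2 zombies → the upper station.  (the lower station: 5S 3Z; the upper station: 0S 2Z)
2. 1 zombie ← the lower station.  (the lower station: 5S 4Z; the upper station: 0S 1Z)
3. 3 zombies → the upper station.  (the lower station: 5S 1Z; the upper station: 0S 4Z)
4. 1 zombie ← the lower station.  (the lower station: 5S 2Z; the upper station: 0S 3Z)
5. 3 scientists → the upper station.  (the lower station: 2S 2Z; the upper station: 3S 3Z)
6. 1 scientist and 1 zombie ← the lower station.  (the lower station: 3S 3Z; the upper station: 2S 2Z)
7. 3 scientists → the upper station.  (the lower station: 0S 3Z; the upper station: 5S 2Z)
8. 1 zombie ← the lower station.  (the lower station: 0S 4Z; the upper station: 5S 1Z)
9. 2 zombies → the upper station.  (the lower station: 0S 2Z; the upper station: 5S 3Z)
10. 1 zombie ← the lower station.  (the lower station: 0S 3Z; the upper station: 5S 2Z)
11. 3 zombies → the upper station.  (the lower station: 0S 0Z; the upper station: 5S 5Z)

11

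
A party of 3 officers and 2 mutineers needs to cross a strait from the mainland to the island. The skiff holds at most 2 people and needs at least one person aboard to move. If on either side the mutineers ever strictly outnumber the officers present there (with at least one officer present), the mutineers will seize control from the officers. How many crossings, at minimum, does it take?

Counting alone: each trip to the island takes at most 2 across and each return brings at least 1 back, so after t trips out (and t−1 returns) at most 2t − (t−1) of the 5 are across; that first reaches 5 at t = 4, so at least 7 crossings are needed.
The plan below uses exactly 7 crossings, so it is optimal:
1. 2 mutineers → the island.  (the mainland: 3O 0M; the island: 0O 2M)
2. 1 mutineer ← the mainland.  (the mainland: 3O 1M; the island: 0O 1M)
3. 2 officers → the island.  (the mainland: 1O 1M; the island: 2O 1M)
4. 1 officer ← the mainland.  (the mainland: 2O 1M; the island: 1O 1M)
5. 1 officer and 1 mutineer → the island.  (the mainland: 1O 0M; the island: 2O 2M)
6. 1 mutineer ← the mainland.  (the mainland: 1O 1M; the island: 2O 1M)
7. 1 officer and 1 mutineer → the island.  (the mainland: 0O 0M; the island: 3O 2M)

7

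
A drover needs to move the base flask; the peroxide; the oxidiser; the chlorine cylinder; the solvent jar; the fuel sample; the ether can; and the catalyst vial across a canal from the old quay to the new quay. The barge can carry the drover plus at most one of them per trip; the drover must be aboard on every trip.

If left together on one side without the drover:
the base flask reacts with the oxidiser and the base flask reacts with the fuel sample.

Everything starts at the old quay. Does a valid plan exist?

1. Drover goes to the new quay with the base flask.  [the old quay: the catalyst vial, the chlorine cylinder, the ether can, the fuel sample, the oxidiser, the peroxide, the solvent jar | the new quay: the base flask]
2. Drover goes back to the old quay alone.  [the old quay: the catalyst vial, the chlorine cylinder, the ether can, the fuel sample, the oxidiser, the peroxide, the solvent jar | the new quay: the base flask]
3. Drover goes to the new quay with the peroxide.  [the old quay: the catalyst vial, the chlorine cylinder, the ether can, the fuel sample, the oxidiser, the solvent jar | the new quay: the base flask, the peroxide]
4. Drover goes back to the old quay alone.  [the old quay: the catalyst vial, the chlorine cylinder, the ether can, the fuel sample, the oxidiser, the solvent jar | the new quay: the base flask, the peroxide]
5. Drover goes to the new quay with the oxidiser.  [the old quay: the catalyst vial, the chlorine cylinder, the ether can, the fuel sample, the solvent jar | the new quay: the base flask, the oxidiser, the peroxide]
6. Drover goes back to the old quay with the base flask.  [the old quay: the base flask, the catalyst vial, the chlorine cylinder, the ether can, the fuel sample, the solvent jar | the new quay: the oxidiser, the peroxide]
7. Drover goes to the new quay with the fuel sample.  [the old quay: the base flask, the catalyst vial, the chlorine cylinder, the ether can, the solvent jar | the new quay: the fuel sample, the oxidiser, the peroxide]
8. Drover goes back to the old quay alone.  [the old quay: the base flask, the catalyst vial, the chlorine cylinder, the ether can, the solvent jar | the new quay: the fuel sample, the oxidiser, the peroxide]
9. Drover goes to the new quay with the chlorine cylinder.  [the old quay: the base flask, the catalyst vial, the ether can, the solvent jar | the new quay: the chlorine cylinder, the fuel sample, the oxidiser, the peroxide]
10. Drover goes back to the old quay alone.  [the old quay: the base flask, the catalyst vial, the ether can, the solvent jar | the new quay: the chlorine cylinder, the fuel sample, the oxidiser, the peroxide]
11. Drover goes to the new quay with the solvent jar.  [the old quay: the base flask, the catalyst vial, the ether can | the new quay: the chlorine cylinder, the fuel sample, the oxidiser, the peroxide, the solvent jar]
12. Drover goes back to the old quay alone.  [the old quay: the base flask, the catalyst vial, the ether can | the new quay: the chlorine cylinder, the fuel sample, the oxidiser, the peroxide, the solvent jar]
13. Drover goes to the new quay with the ether can.  [the old quay: the base flask, the catalyst vial | the new quay: the chlorine cylinder, the ether can, the fuel sample, the oxidiser, the peroxide, the solvent jar]
14. Drover goes back to the old quay alone.  [the old quay: the base flask, the catalyst vial | the new quay: the chlorine cylinder, the ether can, the fuel sample, the oxidiser, the peroxide, the solvent jar]
15. Drover goes to the new quay with the catalyst vial.  [the old quay: the base flask | the new quay: the catalyst vial, the chlorine cylinder, the ether can, the fuel sample, the oxidiser, the peroxide, the solvent jar]
16. Drover goes back to the old quay alone.  [the old quay: the base flask | the new quay: the catalyst vial, the chlorine cylinder, the ether can, the fuel sample, the oxidiser, the peroxide, the solvent jar]
17. Drover goes to the new quay with the base flask.  [the old quay: — | the new quay: the base flask, the catalyst vial, the chlorine cylinder, the ether can, the fuel sample, the oxidiser, the peroxide, the solvent jar]

Yes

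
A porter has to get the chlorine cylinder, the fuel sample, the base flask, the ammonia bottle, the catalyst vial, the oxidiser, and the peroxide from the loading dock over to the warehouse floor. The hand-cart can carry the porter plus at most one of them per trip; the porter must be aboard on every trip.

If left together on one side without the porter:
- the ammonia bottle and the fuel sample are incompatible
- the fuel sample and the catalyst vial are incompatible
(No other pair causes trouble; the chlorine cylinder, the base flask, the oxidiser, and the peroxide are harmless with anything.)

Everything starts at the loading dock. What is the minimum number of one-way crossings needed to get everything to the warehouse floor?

Counting alone: the porter can take at most 1 across per trip to the warehouse floor, so moving all 7 needs at least 7 loaded trips out, with a return between consecutive ones — at least 13 crossings.
The safety rule pushes this higher. Following every safe sequence of crossings, the most of the 7 that can be at the warehouse floor as the hand-cart arrives there on crossing 13 is 6 — never all 7.
So no plan with fewer than 15 crossings exists, and this one achieves 15:
1. Porter goes to the warehouse floor with the fuel sample.  [the loading dock: the ammonia bottle, the base flask, the catalyst vial, the chlorine cylinder, the oxidiser, the peroxide | the warehouse floor: the fuel sample]
2. Porter goes back to the loading dock alone.  [the loading dock: the ammonia bottle, the base flask, the catalyst vial, the chlorine cylinder, the oxidiser, the peroxide | the warehouse floor: the fuel sample]
3. Porter goes to the warehouse floor with the chlorine cylinder.  [the loading dock: the ammonia bottle, the base flask, the catalyst vial, the oxidiser, the peroxide | the warehouse floor: the chlorine cylinder, the fuel sample]
4. Porter goes back to the loading dock alone.  [the loading dock: the ammonia bottle, the base flask, the catalyst vial, the oxidiser, the peroxide | the warehouse floor: the chlorine cylinder, the fuel sample]
5. Porter goes to the warehouse floor with the base flask.  [the loading dock: the ammonia bottle, the catalyst vial, the oxidiser, the peroxide | the warehouse floor: the base flask, the chlorine cylinder, the fuel sample]
6. Porter goes back to the loading dock alone.  [the loading dock: the ammonia bottle, the catalyst vial, the oxidiser, the peroxide | the warehouse floor: the base flask, the chlorine cylinder, the fuel sample]
7. Porter goes to the warehouse floor with the ammonia bottle.  [the loading dock: the catalyst vial, the oxidiser, the peroxide | the warehouse floor: the ammonia bottle, the base flask, the chlorine cylinder, the fuel sample]
8. Porter goes back to the loading dock with the fuel sample.  [the loading dock: the catalyst vial, the fuel sample, the oxidiser, the peroxide | the warehouse floor: the ammonia bottle, the base flask, the chlorine cylinder]
9. Porter goes to the warehouse floor with the catalyst vial.  [the loading dock: the fuel sample, the oxidiser, the peroxide | the warehouse floor: the ammonia bottle, the base flask, the catalyst vial, the chlorine cylinder]
10. Porter goes back to the loading dock alone.  [the loading dock: the fuel sample, the oxidiser, the peroxide | the warehouse floor: the ammonia bottle, the base flask, the catalyst vial, the chlorine cylinder]
11. Porter goes to the warehouse floor with the oxidiser.  [the loading dock: the fuel sample, the peroxide | the warehouse floor: the ammonia bottle, the base flask, the catalyst vial, the chlorine cylinder, the oxidiser]
12. Porter goes back to the loading dock alone.  [the loading dock: the fuel sample, the peroxide | the warehouse floor: the ammonia bottle, the base flask, the catalyst vial, the chlorine cylinder, the oxidiser]
13. Porter goes to the warehouse floor with the peroxide.  [the loading dock: the fuel sample | the warehouse floor: the ammonia bottle, the base flask, the catalyst vial, the chlorine cylinder, the oxidiser, the peroxide]
14. Porter goes back to the loading dock alone.  [the loading dock: the fuel sample | the warehouse floor: the ammonia bottle, the base flask, the catalyst vial, the chlorine cylinder, the oxidiser, the peroxide]
15. Porter goes to the warehouse floor with the fuel sample.  [the loading dock: — | the warehouse floor: the ammonia bottle, the base flask, the catalyst vial, the chlorine cylinder, the fuel sample, the oxidiser, the peroxide]

15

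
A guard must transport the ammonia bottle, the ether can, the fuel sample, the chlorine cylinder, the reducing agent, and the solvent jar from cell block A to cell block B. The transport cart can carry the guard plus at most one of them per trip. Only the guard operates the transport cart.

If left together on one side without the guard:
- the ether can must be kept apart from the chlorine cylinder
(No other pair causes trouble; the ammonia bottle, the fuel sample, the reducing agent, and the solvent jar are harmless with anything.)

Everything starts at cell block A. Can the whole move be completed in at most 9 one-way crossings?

No

Counting alone: the guard can take at most 1 across per trip to cell block B, so moving all 6 needs at least 6 loaded trips out, with a return between consecutive ones — at least 11 crossings.
Since 9 < 11, 9 crossings cannot be enough. (The shortest complete plan in fact takes 11:)
1. Guard goes to cell block B with the ether can.
2. Guard goes back to cell block A alone.
3. Guard goes to cell block B with the ammonia bottle.
4. Guard goes back to cell block A alone.
5. Guard goes to cell block B with the fuel sample.
6. Guard goes back to cell block A alone.
7. Guard goes to cell block B with the reducing agent.
8. Guard goes back to cell block A alone.
9. Guard goes to cell block B with the solvent jar.
10. Guard goes back to cell block A alone.
11. Guard goes to cell block B with the chlorine cylinder.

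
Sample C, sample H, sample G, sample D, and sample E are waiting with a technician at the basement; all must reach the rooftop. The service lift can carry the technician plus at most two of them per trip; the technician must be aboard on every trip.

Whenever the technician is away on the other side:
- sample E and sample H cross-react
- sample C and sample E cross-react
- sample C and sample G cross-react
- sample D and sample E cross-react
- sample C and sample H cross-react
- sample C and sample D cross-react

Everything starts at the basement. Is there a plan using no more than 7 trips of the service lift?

Yes — this plan uses 7 crossings (≤ 7):
1. Technician goes to the rooftop with sample C and sample E.  [the basement: sample D, sample G, sample H | the rooftop: sample C, sample E]
2. Technician goes back to the basement with sample C.  [the basement: sample C, sample D, sample G, sample H | the rooftop: sample E]
3. Technician goes to the rooftop with sample C and sample G.  [the basement: sample D, sample H | the rooftop: sample C, sample E, sample G]
4. Technician goes back to the basement with sample C.  [the basement: sample C, sample D, sample H | the rooftop: sample E, sample G]
5. Technician goes to the rooftop with sample D and sample H.  [the basement: sample C | the rooftop: sample D, sample E, sample G, sample H]
6. Technician goes back to the basement with sample E.  [the basement: sample C, sample E | the rooftop: sample D, sample G, sample H]
7. Technician goes to the rooftop with sample C and sample E.  [the basement: — | the rooftop: sample C, sample D, sample E, sample G, sample H]

Yes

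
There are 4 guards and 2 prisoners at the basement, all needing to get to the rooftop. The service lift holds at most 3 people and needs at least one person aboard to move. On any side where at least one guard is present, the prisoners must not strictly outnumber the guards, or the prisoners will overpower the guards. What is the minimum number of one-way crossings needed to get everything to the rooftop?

Counting alone: each trip to the rooftop takes at most 3 across and each return brings at least 1 back, so after t trips out (and t−1 returns) at most 3t − (t−1) of the 6 are across; that first reaches 6 at t = 3, so at least 5 crossings are needed.
The plan below uses exactly 5 crossings, so it is optimal:
1. 2 prisoners → the rooftop.  (the basement: 4G 0P; the rooftop: 0G 2P)
2. 1 prisoner ← the basement.  (the basement: 4G 1P; the rooftop: 0G 1P)
3. 2 guards and 1 prisoner → the rooftop.  (the basement: 2G 0P; the rooftop: 2G 2P)
4. 1 prisoner ← the basement.  (the basement: 2G 1P; the rooftop: 2G 1P)
5. 2 guards and 1 prisoner → the rooftop.  (the basement: 0G 0P; the rooftop: 4G 2P)

5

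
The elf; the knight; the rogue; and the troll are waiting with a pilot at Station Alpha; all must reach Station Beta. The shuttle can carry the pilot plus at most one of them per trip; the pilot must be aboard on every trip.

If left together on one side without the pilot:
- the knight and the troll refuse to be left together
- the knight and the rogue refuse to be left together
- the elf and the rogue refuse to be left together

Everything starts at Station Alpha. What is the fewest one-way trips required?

impossible

Whatever the first load, the items left behind include a forbidden pair without the pilot. No opening move is safe, so no plan exists.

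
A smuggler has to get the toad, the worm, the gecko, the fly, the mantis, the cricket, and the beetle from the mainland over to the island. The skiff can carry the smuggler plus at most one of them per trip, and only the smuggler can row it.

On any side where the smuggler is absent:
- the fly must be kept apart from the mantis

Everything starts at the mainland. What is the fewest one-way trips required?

13

Counting alone: the smuggler can take at most 1 across per trip to the island, so moving all 7 needs at least 7 loaded trips out, with a return between consecutive ones — at least 13 crossings.
The plan below uses exactly 13 crossings, so it is optimal:
1. Smuggler goes to the island with the fly.  [the mainland: the beetle, the cricket, the gecko, the mantis, the toad, the worm | the island: the fly]
2. Smuggler goes back to the mainland alone.  [the mainland: the beetle, the cricket, the gecko, the mantis, the toad, the worm | the island: the fly]
3. Smuggler goes to the island with the toad.  [the mainland: the beetle, the cricket, the gecko, the mantis, the worm | the island: the fly, the toad]
4. Smuggler goes back to the mainland alone.  [the mainland: the beetle, the cricket, the gecko, the mantis, the worm | the island: the fly, the toad]
5. Smuggler goes to the island with the worm.  [the mainland: the beetle, the cricket, the gecko, the mantis | the island: the fly, the toad, the worm]
6. Smuggler goes back to the mainland alone.  [the mainland: the beetle, the cricket, the gecko, the mantis | the island: the fly, the toad, the worm]
7. Smuggler goes to the island with the gecko.  [the mainland: the beetle, the cricket, the mantis | the island: the fly, the gecko, the toad, the worm]
8. Smuggler goes back to the mainland alone.  [the mainland: the beetle, the cricket, the mantis | the island: the fly, the gecko, the toad, the worm]
9. Smuggler goes to the island with the cricket.  [the mainland: the beetle, the mantis | the island: the cricket, the fly, the gecko, the toad, the worm]
10. Smuggler goes back to the mainland alone.  [the mainland: the beetle, the mantis | the island: the cricket, the fly, the gecko, the toad, the worm]
11. Smuggler goes to the island with the beetle.  [the mainland: the mantis | the island: the beetle, the cricket, the fly, the gecko, the toad, the worm]
12. Smuggler goes back to the mainland alone.  [the mainland: the mantis | the island: the beetle, the cricket, the fly, the gecko, the toad, the worm]
13. Smuggler goes to the island with the mantis.  [the mainland: — | the island: the beetle, the cricket, the fly, the gecko, the mantis, the toad, the worm]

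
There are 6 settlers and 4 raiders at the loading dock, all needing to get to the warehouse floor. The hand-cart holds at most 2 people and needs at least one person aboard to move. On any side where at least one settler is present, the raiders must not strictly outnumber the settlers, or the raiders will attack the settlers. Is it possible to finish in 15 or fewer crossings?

No

Counting alone: each trip to the warehouse floor takes at most 2 across and each return brings at least 1 back, so after t trips out (and t−1 returns) at most 2t − (t−1) of the 10 are across; that first reaches 10 at t = 9, so at least 17 crossings are needed.
Since 15 < 17, 15 crossings cannot be enough. (The shortest complete plan in fact takes 17:)
1. 2 raiders → the warehouse floor.  (the loading dock: 6S 2R; the warehouse floor: 0S 2R)
2. 1 raider ← the loading dock.  (the loading dock: 6S 3R; the warehouse floor: 0S 1R)
3. 2 raiders → the warehouse floor.  (the loading dock: 6S 1R; the warehouse floor: 0S 3R)
4. 1 raider ← the loading dock.  (the loading dock: 6S 2R; the warehouse floor: 0S 2R)
5. 2 settlers → the warehouse floor.  (the loading dock: 4S 2R; the warehouse floor: 2S 2R)
6. 1 raider ← the loading dock.  (the loading dock: 4S 3R; the warehouse floor: 2S 1R)
7. 1 settler and 1 raider → the warehouse floor.  (the loading dock: 3S 2R; the warehouse floor: 3S 2R)
8. 1 raider ← the loading dock.  (the loading dock: 3S 3R; the warehouse floor: 3S 1R)
9. 2 raiders → the warehouse floor.  (the loading dock: 3S 1R; the warehouse floor: 3S 3R)
10. 1 raider ← the loading dock.  (the loading dock: 3S 2R; the warehouse floor: 3S 2R)
11. 1 settler and 1 raider → the warehouse floor.  (the loading dock: 2S 1R; the warehouse floor: 4S 3R)
12. 1 raider ← the loading dock.  (the loading dock: 2S 2R; the warehouse floor: 4S 2R)
13. 2 raiders → the warehouse floor.  (the loading dock: 2S 0R; the warehouse floor: 4S 4R)
14. 1 raider ← the loading dock.  (the loading dock: 2S 1R; the warehouse floor: 4S 3R)
15. 1 settler and 1 raider → the warehouse floor.  (the loading dock: 1S 0R; the warehouse floor: 5S 4R)
16. 1 raider ← the loading dock.  (the loading dock: 1S 1R; the warehouse floor: 5S 3R)
17. 1 settler and 1 raider → the warehouse floor.  (the loading dock: 0S 0R; the warehouse floor: 6S 4R)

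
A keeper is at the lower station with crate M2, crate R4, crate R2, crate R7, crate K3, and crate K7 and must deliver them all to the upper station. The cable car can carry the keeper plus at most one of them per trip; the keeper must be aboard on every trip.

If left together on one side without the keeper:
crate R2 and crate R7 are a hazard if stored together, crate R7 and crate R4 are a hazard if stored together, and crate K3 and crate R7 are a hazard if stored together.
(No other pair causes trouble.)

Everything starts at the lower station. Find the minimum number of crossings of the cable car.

impossible

Following every safe sequence of crossings from the start, the most of the 6 that can be at the upper station as the cable car arrives there on crossings 1, 3, 5, 7 is 1, 2, 3, 4 respectively; the best ever achieved is 4 of 6.
From crossing 9 on, no configuration arises that was not already reachable earlier: only 36 distinct safe configurations (who is on which side, and where the cable car is) can ever be reached, none of them has everyone across, and every continuation just revisits them. So no valid plan exists.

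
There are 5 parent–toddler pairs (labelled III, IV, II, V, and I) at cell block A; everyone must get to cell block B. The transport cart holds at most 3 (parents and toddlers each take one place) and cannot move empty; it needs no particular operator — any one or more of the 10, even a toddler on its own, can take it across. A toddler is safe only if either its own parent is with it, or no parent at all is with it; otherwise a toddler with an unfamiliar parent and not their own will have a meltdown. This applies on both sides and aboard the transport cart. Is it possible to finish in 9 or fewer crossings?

Counting alone: each trip to cell block B takes at most 3 across and each return brings at least 1 back, so after t trips out (and t−1 returns) at most 3t − (t−1) of the 10 are across; that first reaches 10 at t = 5, so at least 9 crossings are needed.
The safety rule pushes this higher. Following every safe sequence of crossings, the most of the 10 that can be at cell block B as the transport cart arrives there on crossing 9 is 9 — never all 10.
So the move cannot be finished within 9 crossings. (The shortest complete plan takes 11:)
1. parent III and toddler III cross → cell block B.
2. parent III crosses ← cell block A.
3. toddler II, toddler IV, and toddler V cross → cell block B.
4. toddler III crosses ← cell block A.
5. parent II, parent IV, and parent V cross → cell block B.
6. parent IV and toddler IV cross ← cell block A.
7. parent I, parent III, and parent IV cross → cell block B.
8. toddler II crosses ← cell block A.
9. toddler III and toddler IV cross → cell block B.
10. toddler III crosses ← cell block A.
11. toddler I, toddler II, and toddler III cross → cell block B.

No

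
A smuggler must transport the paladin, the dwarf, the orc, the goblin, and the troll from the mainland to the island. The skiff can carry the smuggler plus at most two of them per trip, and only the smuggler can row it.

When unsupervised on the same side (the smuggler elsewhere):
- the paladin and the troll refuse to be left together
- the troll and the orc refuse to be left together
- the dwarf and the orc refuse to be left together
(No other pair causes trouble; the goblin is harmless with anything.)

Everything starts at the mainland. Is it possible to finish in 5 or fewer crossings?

Yes

Yes — this plan uses 5 crossings (≤ 5):
1. Smuggler goes to the island with the orc and the paladin.  [the mainland: the dwarf, the goblin, the troll | the island: the orc, the paladin]
2. Smuggler goes back to the mainland alone.  [the mainland: the dwarf, the goblin, the troll | the island: the orc, the paladin]
3. Smuggler goes to the island with the goblin.  [the mainland: the dwarf, the troll | the island: the goblin, the orc, the paladin]
4. Smuggler goes back to the mainland alone.  [the mainland: the dwarf, the troll | the island: the goblin, the orc, the paladin]
5. Smuggler goes to the island with the dwarf and the troll.  [the mainland: — | the island: the dwarf, the goblin, the orc, the paladin, the troll]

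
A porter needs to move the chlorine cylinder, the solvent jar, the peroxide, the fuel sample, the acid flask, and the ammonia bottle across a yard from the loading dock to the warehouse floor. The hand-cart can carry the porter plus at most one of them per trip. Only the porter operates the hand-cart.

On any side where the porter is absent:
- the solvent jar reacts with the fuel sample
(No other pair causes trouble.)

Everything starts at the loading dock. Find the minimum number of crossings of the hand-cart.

Counting alone: the porter can take at most 1 across per trip to the warehouse floor, so moving all 6 needs at least 6 loaded trips out, with a return between consecutive ones — at least 11 crossings.
The plan below uses exactly 11 crossings, so it is optimal:
1. Porter goes to the warehouse floor with the solvent jar.  [the loading dock: the acid flask, the ammonia bottle, the chlorine cylinder, the fuel sample, the peroxide | the warehouse floor: the solvent jar]
2. Porter goes back to the loading dock alone.  [the loading dock: the acid flask, the ammonia bottle, the chlorine cylinder, the fuel sample, the peroxide | the warehouse floor: the solvent jar]
3. Porter goes to the warehouse floor with the chlorine cylinder.  [the loading dock: the acid flask, the ammonia bottle, the fuel sample, the peroxide | the warehouse floor: the chlorine cylinder, the solvent jar]
4. Porter goes back to the loading dock alone.  [the loading dock: the acid flask, the ammonia bottle, the fuel sample, the peroxide | the warehouse floor: the chlorine cylinder, the solvent jar]
5. Porter goes to the warehouse floor with the peroxide.  [the loading dock: the acid flask, the ammonia bottle, the fuel sample | the warehouse floor: the chlorine cylinder, the peroxide, the solvent jar]
6. Porter goes back to the loading dock alone.  [the loading dock: the acid flask, the ammonia bottle, the fuel sample | the warehouse floor: the chlorine cylinder, the peroxide, the solvent jar]
7. Porter goes to the warehouse floor with the acid flask.  [the loading dock: the ammonia bottle, the fuel sample | the warehouse floor: the acid flask, the chlorine cylinder, the peroxide, the solvent jar]
8. Porter goes back to the loading dock alone.  [the loading dock: the ammonia bottle, the fuel sample | the warehouse floor: the acid flask, the chlorine cylinder, the peroxide, the solvent jar]
9. Porter goes to the warehouse floor with the ammonia bottle.  [the loading dock: the fuel sample | the warehouse floor: the acid flask, the ammonia bottle, the chlorine cylinder, the peroxide, the solvent jar]
10. Porter goes back to the loading dock alone.  [the loading dock: the fuel sample | the warehouse floor: the acid flask, the ammonia bottle, the chlorine cylinder, the peroxide, the solvent jar]
11. Porter goes to the warehouse floor with the fuel sample.  [the loading dock: — | the warehouse floor: the acid flask, the ammonia bottle, the chlorine cylinder, the fuel sample, the peroxide, the solvent jar]

11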